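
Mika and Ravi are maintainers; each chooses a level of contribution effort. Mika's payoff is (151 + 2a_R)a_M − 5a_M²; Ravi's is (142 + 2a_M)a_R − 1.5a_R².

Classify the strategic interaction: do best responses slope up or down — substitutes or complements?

Expanding Mika's payoff: 151a_M + 2a_Ra_M − 5a_M².
∂π/∂a_M = 151 + 2a_R − 10a_M = 0, so a_M = 15.1 + 0.2a_R.
The best-response slope da_M/da_R = 0.2 > 0: the reaction function is upward-sloping, so the choices are strategic complements.

strategic complements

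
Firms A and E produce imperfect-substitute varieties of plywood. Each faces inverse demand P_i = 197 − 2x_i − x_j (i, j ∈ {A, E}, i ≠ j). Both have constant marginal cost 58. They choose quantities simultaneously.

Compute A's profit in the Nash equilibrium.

1545.68

Firm A's profit: π = x_A(197 − 2x_A − x_E) − 58x_A.
∂π/∂x_A = 139 − 4x_A − x_E = 0 ⇒ x_A = 34.75 − 0.25x_E.
The game is symmetric, so in equilibrium x_E = x_A: the reaction function gives 1.25x_A = 34.75, hence x_A = 27.8.
P_A = 197 − 2·27.8 − 27.8 = 113.6.
Profit = (113.6 − 58)·27.8 = 1545.68.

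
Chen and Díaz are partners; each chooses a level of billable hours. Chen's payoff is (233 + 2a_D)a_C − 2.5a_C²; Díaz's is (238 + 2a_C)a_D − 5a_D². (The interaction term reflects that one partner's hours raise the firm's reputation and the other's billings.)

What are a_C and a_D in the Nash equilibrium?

61, 36

Expanding Chen's payoff: 233a_C + 2a_Da_C − 2.5a_C².
∂π/∂a_C = 233 + 2a_D − 5a_C = 0, so a_C = 46.6 + 0.4a_D.
Likewise for Díaz: a_D = 23.8 + 0.2a_C.
Substituting the second reaction function into the first: a_C = 46.6 + 0.4(23.8 + 0.2a_C), which gives 0.92a_C = 56.12 ⇒ a_C = 61.
Then a_D = 23.8 + 0.2·61 = 36.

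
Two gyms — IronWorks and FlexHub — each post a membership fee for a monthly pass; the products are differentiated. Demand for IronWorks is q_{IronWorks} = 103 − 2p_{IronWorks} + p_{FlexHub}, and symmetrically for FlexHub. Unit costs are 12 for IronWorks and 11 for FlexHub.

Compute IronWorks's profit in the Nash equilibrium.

1824.08

IronWorks's profit: π = (p_{IronWorks} − 12)(103 − 2p_{IronWorks} + p_{FlexHub}).
∂π/∂p_{IronWorks} = 127 − 4p_{IronWorks} + p_{FlexHub} = 0 ⇒ p_{IronWorks} = 31.75 + 0.25p_{FlexHub}.
Similarly p_{FlexHub} = 31.25 + 0.25p_{IronWorks}.
Solving the two reaction functions simultaneously: (1 − (0.25)(0.25))p_{IronWorks} = 31.75 + 0.25·31.25, so 0.9375p_{IronWorks} = 39.5625 and p_{IronWorks} = 42.2.
Then p_{FlexHub} = 31.25 + 0.25·42.2 = 41.8.
q_{IronWorks} = 103 − 2·42.2 + 41.8 = 60.4.
Profit = (42.2 − 12)·60.4 = 1824.08.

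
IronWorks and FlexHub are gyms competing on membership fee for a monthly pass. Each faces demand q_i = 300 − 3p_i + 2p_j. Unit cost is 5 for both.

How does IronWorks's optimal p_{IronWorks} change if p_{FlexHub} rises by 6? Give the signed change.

2

IronWorks's profit: π = (p_{IronWorks} − 5)(300 − 3p_{IronWorks} + 2p_{FlexHub}).
∂π/∂p_{IronWorks} = 315 − 6p_{IronWorks} + 2p_{FlexHub} = 0 ⇒ p_{IronWorks} = 52.5 + (1/3)p_{FlexHub}.
The reaction-function slope is 1/3, so a 6-unit rise in p_{FlexHub} moves p_{IronWorks} by 1/3 × 6 = 2. IronWorks's best response rises — the actions are strategic complements.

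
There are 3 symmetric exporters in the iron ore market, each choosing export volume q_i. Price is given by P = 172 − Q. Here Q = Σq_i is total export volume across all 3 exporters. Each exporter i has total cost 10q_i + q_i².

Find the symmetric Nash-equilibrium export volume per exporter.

A representative exporter's profit is π_i = q_i(172 − Q) − 10q_i − q_i², with Q = q_i + Σ_{j≠i} q_j.
First-order condition: 162 − 4q_i − Σ_{j≠i} q_j = 0.
With identical exporters, set every q_j = q: then 162 − 4q − 2q = 0, i.e. q = 162/6 = 27.

27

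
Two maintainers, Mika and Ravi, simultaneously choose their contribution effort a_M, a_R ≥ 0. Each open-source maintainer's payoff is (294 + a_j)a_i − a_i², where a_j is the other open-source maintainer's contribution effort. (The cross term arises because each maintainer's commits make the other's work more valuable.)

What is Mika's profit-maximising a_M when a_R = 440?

Mika's payoff is (294 + a_R)a_M − a_M².
∂π/∂a_M = 294 + a_R − 2a_M = 0, so a_M = 147 + 0.5a_R.
At a_R = 440: a_M = 147 + 0.5·440 = 367.

367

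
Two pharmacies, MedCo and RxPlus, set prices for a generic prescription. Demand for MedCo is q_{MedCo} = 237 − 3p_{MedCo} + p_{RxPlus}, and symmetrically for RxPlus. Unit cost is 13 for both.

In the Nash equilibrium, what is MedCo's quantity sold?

MedCo's profit: π = (p_{MedCo} − 13)(237 − 3p_{MedCo} + p_{RxPlus}).
∂π/∂p_{MedCo} = 276 − 6p_{MedCo} + p_{RxPlus} = 0 ⇒ p_{MedCo} = 46 + (1/6)p_{RxPlus}.
Setting p_{MedCo} = p_{RxPlus} in the reaction function: p_{MedCo} = 46 + (1/6)p_{MedCo}, so p_{MedCo} = 46 / (5/6) = 55.2.
q_{MedCo} = 237 − 3·55.2 + 55.2 = 126.6.

126.6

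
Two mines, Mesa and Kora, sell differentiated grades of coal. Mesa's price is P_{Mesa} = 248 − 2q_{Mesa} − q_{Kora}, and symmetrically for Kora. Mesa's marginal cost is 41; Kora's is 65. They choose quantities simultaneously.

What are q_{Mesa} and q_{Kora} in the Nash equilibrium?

Mine Mesa's profit: π = q_{Mesa}(248 − 2q_{Mesa} − q_{Kora}) − 41q_{Mesa}.
∂π/∂q_{Mesa} = 207 − 4q_{Mesa} − q_{Kora} = 0 ⇒ q_{Mesa} = 51.75 − 0.25q_{Kora}.
Similarly q_{Kora} = 45.75 − 0.25q_{Mesa}.
Solving the two reaction functions simultaneously: (1 − (−0.25)(−0.25))q_{Mesa} = 51.75 − 0.25·45.75, so 0.9375q_{Mesa} = 40.3125 and q_{Mesa} = 43.
Then q_{Kora} = 45.75 − 0.25·43 = 35.

43, 35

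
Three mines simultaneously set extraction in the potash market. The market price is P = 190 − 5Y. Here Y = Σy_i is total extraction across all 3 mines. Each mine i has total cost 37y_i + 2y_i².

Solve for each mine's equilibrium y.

6.375

A representative mine's profit is π_i = y_i(190 − 5Y) − 37y_i − 2y_i², with Y = y_i + Σ_{j≠i} y_j.
First-order condition: 153 − 14y_i − 5Σ_{j≠i} y_j = 0.
In a symmetric equilibrium every mine chooses the same y, so Σ_{j≠i} y_j = 2y. The condition becomes 153 − 24y = 0, giving y = 153/24 = 6.375.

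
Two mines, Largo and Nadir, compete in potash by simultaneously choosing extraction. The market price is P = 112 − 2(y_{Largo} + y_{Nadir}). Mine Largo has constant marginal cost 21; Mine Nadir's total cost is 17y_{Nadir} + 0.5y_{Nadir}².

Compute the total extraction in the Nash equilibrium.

Mine Largo's profit: π = y_{Largo}(112 − 2(y_{Largo} + y_{Nadir})) − 21y_{Largo}.
∂π/∂y_{Largo} = 91 − 4y_{Largo} − 2y_{Nadir} = 0, so y_{Largo} = 22.75 − 0.5y_{Nadir}.
For Nadir: ∂π/∂y_{Nadir} = 95 − 5y_{Nadir} − 2y_{Largo} = 0 ⇒ y_{Nadir} = 19 − 0.4y_{Largo}.
Substituting the second reaction function into the first: y_{Largo} = 22.75 − 0.5(19 − 0.4y_{Largo}), which gives 0.8y_{Largo} = 13.25 ⇒ y_{Largo} = 16.5625.
Then y_{Nadir} = 19 − 0.4·16.5625 = 12.375.
Total extraction: 16.5625 + 12.375 = 28.9375.

28.9375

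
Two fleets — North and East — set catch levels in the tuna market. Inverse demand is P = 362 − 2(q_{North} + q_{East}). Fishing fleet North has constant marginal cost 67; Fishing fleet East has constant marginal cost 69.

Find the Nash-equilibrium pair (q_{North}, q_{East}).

Fishing fleet North's profit: π = q_{North}(362 − 2(q_{North} + q_{East})) − 67q_{North}.
∂π/∂q_{North} = 295 − 4q_{North} − 2q_{East} = 0, so q_{North} = 73.75 − 0.5q_{East}.
By the same steps for East: q_{East} = 73.25 − 0.5q_{North}.
Substituting the second reaction function into the first: q_{North} = 73.75 − 0.5(73.25 − 0.5q_{North}), which gives 0.75q_{North} = 37.125 ⇒ q_{North} = 49.5.
Then q_{East} = 73.25 − 0.5·49.5 = 48.5.

49.5, 48.5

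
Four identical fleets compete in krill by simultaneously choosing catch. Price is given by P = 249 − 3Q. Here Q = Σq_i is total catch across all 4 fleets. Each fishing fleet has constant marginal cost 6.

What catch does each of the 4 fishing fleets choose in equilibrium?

A representative fishing fleet's profit is π_i = q_i(249 − 3Q) − 6q_i, with Q = q_i + Σ_{j≠i} q_j.
First-order condition: 243 − 6q_i − 3Σ_{j≠i} q_j = 0.
Imposing symmetry (q_j = q for all j) turns Σ_{j≠i} q_j into 3q, so 243 = 15q and q = 16.2.

16.2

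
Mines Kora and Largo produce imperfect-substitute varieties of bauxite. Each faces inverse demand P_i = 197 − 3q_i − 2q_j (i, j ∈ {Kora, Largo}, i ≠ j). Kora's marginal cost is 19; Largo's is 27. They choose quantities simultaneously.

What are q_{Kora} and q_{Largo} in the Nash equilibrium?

22.75, 20.75

Mine Kora's profit: π = q_{Kora}(197 − 3q_{Kora} − 2q_{Largo}) − 19q_{Kora}.
∂π/∂q_{Kora} = 178 − 6q_{Kora} − 2q_{Largo} = 0 ⇒ q_{Kora} = 89/3 − (1/3)q_{Largo}.
Similarly q_{Largo} = 85/3 − (1/3)q_{Kora}.
Plugging q_{Largo} into Kora's best response: q_{Kora} = 89/3 − (1/3)(85/3 − (1/3)q_{Kora}) ⇒ (8/9)q_{Kora} = 182/9, so q_{Kora} = 22.75.
Then q_{Largo} = 85/3 − (1/3)·22.75 = 20.75.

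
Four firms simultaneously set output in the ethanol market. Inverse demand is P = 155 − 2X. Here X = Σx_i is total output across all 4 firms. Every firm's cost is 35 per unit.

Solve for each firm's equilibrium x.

A representative firm's profit is π_i = x_i(155 − 2X) − 35x_i, with X = x_i + Σ_{j≠i} x_j.
First-order condition: 120 − 4x_i − 2Σ_{j≠i} x_j = 0.
Imposing symmetry (x_j = x for all j) turns Σ_{j≠i} x_j into 3x, so 120 = 10x and x = 12.

12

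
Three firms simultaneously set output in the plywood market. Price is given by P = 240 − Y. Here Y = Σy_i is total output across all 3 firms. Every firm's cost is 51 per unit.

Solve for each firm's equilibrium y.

47.25

A representative firm's profit is π_i = y_i(240 − Y) − 51y_i, with Y = y_i + Σ_{j≠i} y_j.
First-order condition: 189 − 2y_i − Σ_{j≠i} y_j = 0.
With identical firms, set every y_j = y: then 189 − 2y − 2y = 0, i.e. y = 189/4 = 47.25.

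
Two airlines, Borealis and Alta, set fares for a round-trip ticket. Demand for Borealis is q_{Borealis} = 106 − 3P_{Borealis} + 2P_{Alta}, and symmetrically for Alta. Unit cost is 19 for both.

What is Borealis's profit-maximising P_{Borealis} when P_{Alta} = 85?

Borealis's profit: π = (P_{Borealis} − 19)(106 − 3P_{Borealis} + 2P_{Alta}).
∂π/∂P_{Borealis} = 163 − 6P_{Borealis} + 2P_{Alta} = 0 ⇒ P_{Borealis} = 163/6 + (1/3)P_{Alta}.
At P_{Alta} = 85: P_{Borealis} = 163/6 + (1/3)·85 = 55.5.

55.5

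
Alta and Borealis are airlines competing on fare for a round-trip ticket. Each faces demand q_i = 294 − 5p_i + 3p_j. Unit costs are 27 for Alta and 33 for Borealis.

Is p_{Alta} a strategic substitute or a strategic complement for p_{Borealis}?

Alta's profit: π = (p_{Alta} − 27)(294 − 5p_{Alta} + 3p_{Borealis}).
∂π/∂p_{Alta} = 429 − 10p_{Alta} + 3p_{Borealis} = 0 ⇒ p_{Alta} = 42.9 + 0.3p_{Borealis}.
The best-response slope dp_{Alta}/dp_{Borealis} = 0.3 > 0: the reaction function is upward-sloping, so the choices are strategic complements.

strategic complements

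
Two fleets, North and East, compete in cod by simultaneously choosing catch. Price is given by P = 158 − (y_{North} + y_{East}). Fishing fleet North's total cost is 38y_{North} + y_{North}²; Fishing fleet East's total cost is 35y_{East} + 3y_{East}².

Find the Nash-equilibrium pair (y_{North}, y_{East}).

Fishing fleet North's profit: π = y_{North}(158 − (y_{North} + y_{East})) − 38y_{North} − y_{North}².
∂π/∂y_{North} = 120 − 4y_{North} − y_{East} = 0, so y_{North} = 30 − 0.25y_{East}.
For East: ∂π/∂y_{East} = 123 − 8y_{East} − y_{North} = 0 ⇒ y_{East} = 15.375 − 0.125y_{North}.
Solving the two reaction functions simultaneously: (1 − (−0.25)(−0.125))y_{North} = 30 − 0.25·15.375, so (31/32)y_{North} = 837/32 and y_{North} = 27.
Then y_{East} = 15.375 − 0.125·27 = 12.

27, 12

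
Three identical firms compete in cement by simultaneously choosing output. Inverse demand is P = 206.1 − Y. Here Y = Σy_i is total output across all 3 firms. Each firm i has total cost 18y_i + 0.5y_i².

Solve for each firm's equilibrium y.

37.62

A representative firm's profit is π_i = y_i(206.1 − Y) − 18y_i − 0.5y_i², with Y = y_i + Σ_{j≠i} y_j.
First-order condition: 188.1 − 3y_i − Σ_{j≠i} y_j = 0.
With identical firms, set every y_j = y: then 188.1 − 3y − 2y = 0, i.e. y = 188.1/5 = 37.62.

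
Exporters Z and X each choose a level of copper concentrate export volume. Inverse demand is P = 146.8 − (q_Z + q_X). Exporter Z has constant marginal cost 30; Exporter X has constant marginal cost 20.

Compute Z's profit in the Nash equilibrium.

1267.36

Exporter Z's profit: π = q_Z(146.8 − (q_Z + q_X)) − 30q_Z.
∂π/∂q_Z = 116.8 − 2q_Z − q_X = 0, so q_Z = 58.4 − 0.5q_X.
By the same steps for X: q_X = 63.4 − 0.5q_Z.
Substituting the second reaction function into the first: q_Z = 58.4 − 0.5(63.4 − 0.5q_Z), which gives 0.75q_Z = 26.7 ⇒ q_Z = 35.6.
Then q_X = 63.4 − 0.5·35.6 = 45.6.
Price P = 146.8 − 81.2 = 65.6.
Z's profit: (65.6 − 30)·35.6 = 1267.36.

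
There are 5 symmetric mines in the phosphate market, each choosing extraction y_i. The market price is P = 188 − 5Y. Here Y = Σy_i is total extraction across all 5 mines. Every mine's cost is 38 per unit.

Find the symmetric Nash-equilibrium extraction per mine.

5

A representative mine's profit is π_i = y_i(188 − 5Y) − 38y_i, with Y = y_i + Σ_{j≠i} y_j.
First-order condition: 150 − 10y_i − 5Σ_{j≠i} y_j = 0.
Imposing symmetry (y_j = y for all j) turns Σ_{j≠i} y_j into 4y, so 150 = 30y and y = 5.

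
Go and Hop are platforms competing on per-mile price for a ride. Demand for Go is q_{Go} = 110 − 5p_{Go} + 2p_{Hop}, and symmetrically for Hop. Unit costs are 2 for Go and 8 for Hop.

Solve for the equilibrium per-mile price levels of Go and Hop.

Go's profit: π = (p_{Go} − 2)(110 − 5p_{Go} + 2p_{Hop}).
∂π/∂p_{Go} = 120 − 10p_{Go} + 2p_{Hop} = 0 ⇒ p_{Go} = 12 + 0.2p_{Hop}.
Similarly p_{Hop} = 15 + 0.2p_{Go}.
Plugging p_{Hop} into Go's best response: p_{Go} = 12 + 0.2(15 + 0.2p_{Go}) ⇒ 0.96p_{Go} = 15, so p_{Go} = 15.625.
Then p_{Hop} = 15 + 0.2·15.625 = 18.125.

15.625, 18.125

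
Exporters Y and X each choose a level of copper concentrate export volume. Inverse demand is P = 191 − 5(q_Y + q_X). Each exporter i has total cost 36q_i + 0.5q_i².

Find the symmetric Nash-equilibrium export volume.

Exporter Y's profit: π = q_Y(191 − 5(q_Y + q_X)) − 36q_Y − 0.5q_Y².
∂π/∂q_Y = 155 − 11q_Y − 5q_X = 0, so q_Y = 155/11 − (5/11)q_X.
The game is symmetric, so in equilibrium q_X = q_Y: the reaction function gives (16/11)q_Y = 155/11, hence q_Y = 9.6875.

9.6875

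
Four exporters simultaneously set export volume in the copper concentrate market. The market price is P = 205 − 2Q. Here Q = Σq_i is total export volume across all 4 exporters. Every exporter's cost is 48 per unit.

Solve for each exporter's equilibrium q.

15.7

A representative exporter's profit is π_i = q_i(205 − 2Q) − 48q_i, with Q = q_i + Σ_{j≠i} q_j.
First-order condition: 157 − 4q_i − 2Σ_{j≠i} q_j = 0.
With identical exporters, set every q_j = q: then 157 − 4q − 6q = 0, i.e. q = 157/10 = 15.7.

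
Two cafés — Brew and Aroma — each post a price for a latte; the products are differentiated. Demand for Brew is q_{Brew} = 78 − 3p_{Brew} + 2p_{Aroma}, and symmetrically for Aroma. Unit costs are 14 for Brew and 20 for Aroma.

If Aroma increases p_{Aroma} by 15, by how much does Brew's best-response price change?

5

Brew's profit: π = (p_{Brew} − 14)(78 − 3p_{Brew} + 2p_{Aroma}).
∂π/∂p_{Brew} = 120 − 6p_{Brew} + 2p_{Aroma} = 0 ⇒ p_{Brew} = 20 + (1/3)p_{Aroma}.
The reaction-function slope is 1/3, so a 15-unit rise in p_{Aroma} moves p_{Brew} by 1/3 × 15 = 5. Brew's best response rises — the actions are strategic complements.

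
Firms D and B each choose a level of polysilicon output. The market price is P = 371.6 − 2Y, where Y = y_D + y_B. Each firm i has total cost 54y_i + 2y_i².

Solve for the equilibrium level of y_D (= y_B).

31.76

Firm D's profit: π = y_D(371.6 − 2(y_D + y_B)) − 54y_D − 2y_D².
∂π/∂y_D = 317.6 − 8y_D − 2y_B = 0, so y_D = 39.7 − 0.25y_B.
Setting y_D = y_B in the reaction function: y_D = 39.7 − 0.25y_D, so y_D = 39.7 / 1.25 = 31.76.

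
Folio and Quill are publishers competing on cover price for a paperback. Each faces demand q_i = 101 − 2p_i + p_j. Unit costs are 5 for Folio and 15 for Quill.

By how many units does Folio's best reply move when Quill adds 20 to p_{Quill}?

5

Folio's profit: π = (p_{Folio} − 5)(101 − 2p_{Folio} + p_{Quill}).
∂π/∂p_{Folio} = 111 − 4p_{Folio} + p_{Quill} = 0 ⇒ p_{Folio} = 27.75 + 0.25p_{Quill}.
The reaction-function slope is 0.25, so a 20-unit rise in p_{Quill} moves p_{Folio} by 0.25 × 20 = 5. Folio's best response rises — the actions are strategic complements.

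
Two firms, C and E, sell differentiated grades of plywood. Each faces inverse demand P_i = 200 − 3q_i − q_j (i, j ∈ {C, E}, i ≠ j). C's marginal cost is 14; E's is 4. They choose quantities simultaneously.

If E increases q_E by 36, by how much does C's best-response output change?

Firm C's profit: π = q_C(200 − 3q_C − q_E) − 14q_C.
∂π/∂q_C = 186 − 6q_C − q_E = 0 ⇒ q_C = 31 − (1/6)q_E.
The reaction-function slope is −1/6, so a 36-unit rise in q_E moves q_C by −1/6 × 36 = −6. C's best response falls — the actions are strategic substitutes.

-6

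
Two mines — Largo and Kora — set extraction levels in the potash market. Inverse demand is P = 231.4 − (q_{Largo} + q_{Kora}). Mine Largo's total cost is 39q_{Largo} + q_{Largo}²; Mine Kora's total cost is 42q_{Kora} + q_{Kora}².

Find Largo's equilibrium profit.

Mine Largo's profit: π = q_{Largo}(231.4 − (q_{Largo} + q_{Kora})) − 39q_{Largo} − q_{Largo}².
∂π/∂q_{Largo} = 192.4 − 4q_{Largo} − q_{Kora} = 0, so q_{Largo} = 48.1 − 0.25q_{Kora}.
By the same steps for Kora: q_{Kora} = 47.35 − 0.25q_{Largo}.
Substituting the second reaction function into the first: q_{Largo} = 48.1 − 0.25(47.35 − 0.25q_{Largo}), which gives 0.9375q_{Largo} = 36.2625 ⇒ q_{Largo} = 38.68.
Then q_{Kora} = 47.35 − 0.25·38.68 = 37.68.
Price P = 231.4 − 76.36 = 155.04.
Largo's profit: (155.04 − 39)·38.68 − (38.68)² = 2992.2848.

2992.2848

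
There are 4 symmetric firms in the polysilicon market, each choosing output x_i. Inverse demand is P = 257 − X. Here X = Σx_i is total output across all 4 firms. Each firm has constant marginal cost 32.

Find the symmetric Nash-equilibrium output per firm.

A representative firm's profit is π_i = x_i(257 − X) − 32x_i, with X = x_i + Σ_{j≠i} x_j.
First-order condition: 225 − 2x_i − Σ_{j≠i} x_j = 0.
Imposing symmetry (x_j = x for all j) turns Σ_{j≠i} x_j into 3x, so 225 = 5x and x = 45.

45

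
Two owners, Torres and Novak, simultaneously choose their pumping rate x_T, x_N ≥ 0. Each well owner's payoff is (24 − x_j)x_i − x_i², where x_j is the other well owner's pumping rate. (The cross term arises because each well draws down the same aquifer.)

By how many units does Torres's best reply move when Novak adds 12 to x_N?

Torres's payoff is (24 − x_N)x_T − x_T².
∂π/∂x_T = 24 − x_N − 2x_T = 0, so x_T = 12 − 0.5x_N.
The reaction-function slope is −0.5, so a 12-unit rise in x_N moves x_T by −0.5 × 12 = −6. Torres's best response falls — the actions are strategic substitutes.

-6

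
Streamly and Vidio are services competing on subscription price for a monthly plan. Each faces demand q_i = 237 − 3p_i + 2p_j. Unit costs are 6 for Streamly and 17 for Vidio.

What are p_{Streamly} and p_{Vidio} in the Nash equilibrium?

Streamly's profit: π = (p_{Streamly} − 6)(237 − 3p_{Streamly} + 2p_{Vidio}).
∂π/∂p_{Streamly} = 255 − 6p_{Streamly} + 2p_{Vidio} = 0 ⇒ p_{Streamly} = 42.5 + (1/3)p_{Vidio}.
Similarly p_{Vidio} = 48 + (1/3)p_{Streamly}.
Substituting the second reaction function into the first: p_{Streamly} = 42.5 + (1/3)(48 + (1/3)p_{Streamly}), which gives (8/9)p_{Streamly} = 58.5 ⇒ p_{Streamly} = 65.8125.
Then p_{Vidio} = 48 + (1/3)·65.8125 = 69.9375.

65.8125, 69.9375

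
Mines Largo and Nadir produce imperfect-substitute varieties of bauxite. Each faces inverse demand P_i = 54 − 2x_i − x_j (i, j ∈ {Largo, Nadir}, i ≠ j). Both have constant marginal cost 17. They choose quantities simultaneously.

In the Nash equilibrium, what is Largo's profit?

Mine Largo's profit: π = x_{Largo}(54 − 2x_{Largo} − x_{Nadir}) − 17x_{Largo}.
∂π/∂x_{Largo} = 37 − 4x_{Largo} − x_{Nadir} = 0 ⇒ x_{Largo} = 9.25 − 0.25x_{Nadir}.
The game is symmetric, so in equilibrium x_{Nadir} = x_{Largo}: the reaction function gives 1.25x_{Largo} = 9.25, hence x_{Largo} = 7.4.
P_{Largo} = 54 − 2·7.4 − 7.4 = 31.8.
Profit = (31.8 − 17)·7.4 = 109.52.

109.52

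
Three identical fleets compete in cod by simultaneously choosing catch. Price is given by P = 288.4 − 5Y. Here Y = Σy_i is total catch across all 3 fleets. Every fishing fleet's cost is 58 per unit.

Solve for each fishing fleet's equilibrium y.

11.52

A representative fishing fleet's profit is π_i = y_i(288.4 − 5Y) − 58y_i, with Y = y_i + Σ_{j≠i} y_j.
First-order condition: 230.4 − 10y_i − 5Σ_{j≠i} y_j = 0.
With identical fishing fleets, set every y_j = y: then 230.4 − 10y − 10y = 0, i.e. y = 230.4/20 = 11.52.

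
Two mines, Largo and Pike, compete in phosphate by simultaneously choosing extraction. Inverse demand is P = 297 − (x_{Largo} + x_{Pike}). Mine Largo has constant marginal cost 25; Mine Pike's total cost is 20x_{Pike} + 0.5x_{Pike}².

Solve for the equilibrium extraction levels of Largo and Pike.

107.8, 56.4

Mine Largo's profit: π = x_{Largo}(297 − (x_{Largo} + x_{Pike})) − 25x_{Largo}.
∂π/∂x_{Largo} = 272 − 2x_{Largo} − x_{Pike} = 0, so x_{Largo} = 136 − 0.5x_{Pike}.
For Pike: ∂π/∂x_{Pike} = 277 − 3x_{Pike} − x_{Largo} = 0 ⇒ x_{Pike} = 277/3 − (1/3)x_{Largo}.
Substituting the second reaction function into the first: x_{Largo} = 136 − 0.5(277/3 − (1/3)x_{Largo}), which gives (5/6)x_{Largo} = 539/6 ⇒ x_{Largo} = 107.8.
Then x_{Pike} = 277/3 − (1/3)·107.8 = 56.4.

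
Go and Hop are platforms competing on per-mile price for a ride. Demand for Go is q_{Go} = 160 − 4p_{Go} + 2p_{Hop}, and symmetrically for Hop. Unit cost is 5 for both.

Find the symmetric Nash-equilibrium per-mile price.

Go's profit: π = (p_{Go} − 5)(160 − 4p_{Go} + 2p_{Hop}).
∂π/∂p_{Go} = 180 − 8p_{Go} + 2p_{Hop} = 0 ⇒ p_{Go} = 22.5 + 0.25p_{Hop}.
Setting p_{Go} = p_{Hop} in the reaction function: p_{Go} = 22.5 + 0.25p_{Go}, so p_{Go} = 22.5 / 0.75 = 30.

30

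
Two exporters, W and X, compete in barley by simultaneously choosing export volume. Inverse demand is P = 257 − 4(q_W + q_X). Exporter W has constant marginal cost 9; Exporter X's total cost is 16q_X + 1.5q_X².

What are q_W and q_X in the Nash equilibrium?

Exporter W's profit: π = q_W(257 − 4(q_W + q_X)) − 9q_W.
∂π/∂q_W = 248 − 8q_W − 4q_X = 0, so q_W = 31 − 0.5q_X.
For X: ∂π/∂q_X = 241 − 11q_X − 4q_W = 0 ⇒ q_X = 241/11 − (4/11)q_W.
Substituting the second reaction function into the first: q_W = 31 − 0.5(241/11 − (4/11)q_W), which gives (9/11)q_W = 441/22 ⇒ q_W = 24.5.
Then q_X = 241/11 − (4/11)·24.5 = 13.

24.5, 13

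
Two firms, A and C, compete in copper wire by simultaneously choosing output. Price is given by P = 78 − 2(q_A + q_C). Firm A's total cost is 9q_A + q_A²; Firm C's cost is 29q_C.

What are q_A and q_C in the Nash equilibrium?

Firm A's profit: π = q_A(78 − 2(q_A + q_C)) − 9q_A − q_A².
∂π/∂q_A = 69 − 6q_A − 2q_C = 0, so q_A = 11.5 − (1/3)q_C.
For C: ∂π/∂q_C = 49 − 4q_C − 2q_A = 0 ⇒ q_C = 12.25 − 0.5q_A.
Plugging q_C into A's best response: q_A = 11.5 − (1/3)(12.25 − 0.5q_A) ⇒ (5/6)q_A = 89/12, so q_A = 8.9.
Then q_C = 12.25 − 0.5·8.9 = 7.8.

8.9, 7.8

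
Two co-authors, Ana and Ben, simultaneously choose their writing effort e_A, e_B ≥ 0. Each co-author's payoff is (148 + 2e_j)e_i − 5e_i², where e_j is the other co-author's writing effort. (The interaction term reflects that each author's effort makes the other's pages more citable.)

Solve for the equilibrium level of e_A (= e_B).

18.5

Ana's payoff is (148 + 2e_B)e_A − 5e_A².
∂π/∂e_A = 148 + 2e_B − 10e_A = 0, so e_A = 14.8 + 0.2e_B.
By symmetry e_B = e_A; substituting into the reaction function, 0.8e_A = 14.8 and e_A = 18.5.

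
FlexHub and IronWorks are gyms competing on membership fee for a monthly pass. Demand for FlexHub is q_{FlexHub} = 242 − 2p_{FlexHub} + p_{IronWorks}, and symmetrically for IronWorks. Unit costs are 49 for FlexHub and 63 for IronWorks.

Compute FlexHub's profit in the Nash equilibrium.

FlexHub's profit: π = (p_{FlexHub} − 49)(242 − 2p_{FlexHub} + p_{IronWorks}).
∂π/∂p_{FlexHub} = 340 − 4p_{FlexHub} + p_{IronWorks} = 0 ⇒ p_{FlexHub} = 85 + 0.25p_{IronWorks}.
Similarly p_{IronWorks} = 92 + 0.25p_{FlexHub}.
Substituting the second reaction function into the first: p_{FlexHub} = 85 + 0.25(92 + 0.25p_{FlexHub}), which gives 0.9375p_{FlexHub} = 108 ⇒ p_{FlexHub} = 115.2.
Then p_{IronWorks} = 92 + 0.25·115.2 = 120.8.
q_{FlexHub} = 242 − 2·115.2 + 120.8 = 132.4.
Profit = (115.2 − 49)·132.4 = 8764.88.

8764.88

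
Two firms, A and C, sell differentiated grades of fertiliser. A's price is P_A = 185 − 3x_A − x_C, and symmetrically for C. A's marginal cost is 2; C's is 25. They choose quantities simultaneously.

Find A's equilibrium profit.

2154.72

Firm A's profit: π = x_A(185 − 3x_A − x_C) − 2x_A.
∂π/∂x_A = 183 − 6x_A − x_C = 0 ⇒ x_A = 30.5 − (1/6)x_C.
Similarly x_C = 80/3 − (1/6)x_A.
Plugging x_C into A's best response: x_A = 30.5 − (1/6)(80/3 − (1/6)x_A) ⇒ (35/36)x_A = 469/18, so x_A = 26.8.
Then x_C = 80/3 − (1/6)·26.8 = 22.2.
P_A = 185 − 3·26.8 − 22.2 = 82.4.
Profit = (82.4 − 2)·26.8 = 2154.72.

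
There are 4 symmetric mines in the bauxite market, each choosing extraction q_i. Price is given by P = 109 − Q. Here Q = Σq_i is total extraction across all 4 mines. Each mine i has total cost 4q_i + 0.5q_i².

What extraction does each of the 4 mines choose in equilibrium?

17.5

A representative mine's profit is π_i = q_i(109 − Q) − 4q_i − 0.5q_i², with Q = q_i + Σ_{j≠i} q_j.
First-order condition: 105 − 3q_i − Σ_{j≠i} q_j = 0.
In a symmetric equilibrium every mine chooses the same q, so Σ_{j≠i} q_j = 3q. The condition becomes 105 − 6q = 0, giving q = 105/6 = 17.5.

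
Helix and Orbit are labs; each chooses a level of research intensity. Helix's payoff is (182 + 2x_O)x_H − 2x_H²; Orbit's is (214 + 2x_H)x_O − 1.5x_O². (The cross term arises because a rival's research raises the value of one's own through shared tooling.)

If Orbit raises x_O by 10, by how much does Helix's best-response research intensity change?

Expanding Helix's payoff: 182x_H + 2x_Ox_H − 2x_H².
∂π/∂x_H = 182 + 2x_O − 4x_H = 0, so x_H = 45.5 + 0.5x_O.
The reaction-function slope is 0.5, so a 10-unit rise in x_O moves x_H by 0.5 × 10 = 5. Helix's best response rises — the actions are strategic complements.

5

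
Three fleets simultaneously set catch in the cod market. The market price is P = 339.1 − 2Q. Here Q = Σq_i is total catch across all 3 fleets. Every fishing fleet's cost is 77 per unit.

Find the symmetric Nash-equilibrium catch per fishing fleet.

32.7625

A representative fishing fleet's profit is π_i = q_i(339.1 − 2Q) − 77q_i, with Q = q_i + Σ_{j≠i} q_j.
First-order condition: 262.1 − 4q_i − 2Σ_{j≠i} q_j = 0.
With identical fishing fleets, set every q_j = q: then 262.1 − 4q − 4q = 0, i.e. q = 262.1/8 = 32.7625.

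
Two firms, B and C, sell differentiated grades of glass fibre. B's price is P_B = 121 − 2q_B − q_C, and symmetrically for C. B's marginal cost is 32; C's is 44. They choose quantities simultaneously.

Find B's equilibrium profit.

691.92

Firm B's profit: π = q_B(121 − 2q_B − q_C) − 32q_B.
∂π/∂q_B = 89 − 4q_B − q_C = 0 ⇒ q_B = 22.25 − 0.25q_C.
Similarly q_C = 19.25 − 0.25q_B.
Substituting the second reaction function into the first: q_B = 22.25 − 0.25(19.25 − 0.25q_B), which gives 0.9375q_B = 17.4375 ⇒ q_B = 18.6.
Then q_C = 19.25 − 0.25·18.6 = 14.6.
P_B = 121 − 2·18.6 − 14.6 = 69.2.
Profit = (69.2 − 32)·18.6 = 691.92.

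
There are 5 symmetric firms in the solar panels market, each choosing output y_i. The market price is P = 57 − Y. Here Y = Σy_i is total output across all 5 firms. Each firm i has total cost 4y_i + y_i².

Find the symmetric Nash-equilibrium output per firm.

A representative firm's profit is π_i = y_i(57 − Y) − 4y_i − y_i², with Y = y_i + Σ_{j≠i} y_j.
First-order condition: 53 − 4y_i − Σ_{j≠i} y_j = 0.
With identical firms, set every y_j = y: then 53 − 4y − 4y = 0, i.e. y = 53/8 = 6.625.

6.625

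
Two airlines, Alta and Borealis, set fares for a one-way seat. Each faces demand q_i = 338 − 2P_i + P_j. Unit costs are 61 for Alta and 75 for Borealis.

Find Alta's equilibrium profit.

17747.28

Alta's profit: π = (P_{Alta} − 61)(338 − 2P_{Alta} + P_{Borealis}).
∂π/∂P_{Alta} = 460 − 4P_{Alta} + P_{Borealis} = 0 ⇒ P_{Alta} = 115 + 0.25P_{Borealis}.
Similarly P_{Borealis} = 122 + 0.25P_{Alta}.
Solving the two reaction functions simultaneously: (1 − (0.25)(0.25))P_{Alta} = 115 + 0.25·122, so 0.9375P_{Alta} = 145.5 and P_{Alta} = 155.2.
Then P_{Borealis} = 122 + 0.25·155.2 = 160.8.
q_{Alta} = 338 − 2·155.2 + 160.8 = 188.4.
Profit = (155.2 − 61)·188.4 = 17747.28.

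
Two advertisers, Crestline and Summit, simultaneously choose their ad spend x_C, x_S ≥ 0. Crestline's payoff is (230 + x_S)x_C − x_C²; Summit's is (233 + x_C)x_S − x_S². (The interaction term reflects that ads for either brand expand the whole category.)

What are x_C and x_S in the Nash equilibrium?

Expanding Crestline's payoff: 230x_C + x_Sx_C − x_C².
∂π/∂x_C = 230 + x_S − 2x_C = 0, so x_C = 115 + 0.5x_S.
Likewise for Summit: x_S = 116.5 + 0.5x_C.
Substituting the second reaction function into the first: x_C = 115 + 0.5(116.5 + 0.5x_C), which gives 0.75x_C = 173.25 ⇒ x_C = 231.
Then x_S = 116.5 + 0.5·231 = 232.

231, 232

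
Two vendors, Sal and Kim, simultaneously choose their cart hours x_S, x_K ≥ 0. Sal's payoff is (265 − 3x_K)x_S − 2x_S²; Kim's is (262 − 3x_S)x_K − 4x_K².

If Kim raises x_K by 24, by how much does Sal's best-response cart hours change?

-18

Expanding Sal's payoff: 265x_S − 3x_Kx_S − 2x_S².
∂π/∂x_S = 265 − 3x_K − 4x_S = 0, so x_S = 66.25 − 0.75x_K.
The reaction-function slope is −0.75, so a 24-unit rise in x_K moves x_S by −0.75 × 24 = −18. Sal's best response falls — the actions are strategic substitutes.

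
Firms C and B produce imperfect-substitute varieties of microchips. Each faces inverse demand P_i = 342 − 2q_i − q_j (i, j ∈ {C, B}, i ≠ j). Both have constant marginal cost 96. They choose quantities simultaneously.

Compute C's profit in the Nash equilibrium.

4841.28

Firm C's profit: π = q_C(342 − 2q_C − q_B) − 96q_C.
∂π/∂q_C = 246 − 4q_C − q_B = 0 ⇒ q_C = 61.5 − 0.25q_B.
Setting q_C = q_B in the reaction function: q_C = 61.5 − 0.25q_C, so q_C = 61.5 / 1.25 = 49.2.
P_C = 342 − 2·49.2 − 49.2 = 194.4.
Profit = (194.4 − 96)·49.2 = 4841.28.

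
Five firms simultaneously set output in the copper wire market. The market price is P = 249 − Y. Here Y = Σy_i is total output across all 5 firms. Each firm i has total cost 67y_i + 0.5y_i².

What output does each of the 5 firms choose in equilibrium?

A representative firm's profit is π_i = y_i(249 − Y) − 67y_i − 0.5y_i², with Y = y_i + Σ_{j≠i} y_j.
First-order condition: 182 − 3y_i − Σ_{j≠i} y_j = 0.
With identical firms, set every y_j = y: then 182 − 3y − 4y = 0, i.e. y = 182/7 = 26.

26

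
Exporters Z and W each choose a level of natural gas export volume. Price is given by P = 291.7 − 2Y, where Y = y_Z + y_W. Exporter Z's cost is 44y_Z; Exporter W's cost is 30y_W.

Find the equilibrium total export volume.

Exporter Z's profit: π = y_Z(291.7 − 2(y_Z + y_W)) − 44y_Z.
∂π/∂y_Z = 247.7 − 4y_Z − 2y_W = 0, so y_Z = 61.925 − 0.5y_W.
By the same steps for W: y_W = 65.425 − 0.5y_Z.
Plugging y_W into Z's best response: y_Z = 61.925 − 0.5(65.425 − 0.5y_Z) ⇒ 0.75y_Z = 29.2125, so y_Z = 38.95.
Then y_W = 65.425 − 0.5·38.95 = 45.95.
Total export volume: 38.95 + 45.95 = 84.9.

84.9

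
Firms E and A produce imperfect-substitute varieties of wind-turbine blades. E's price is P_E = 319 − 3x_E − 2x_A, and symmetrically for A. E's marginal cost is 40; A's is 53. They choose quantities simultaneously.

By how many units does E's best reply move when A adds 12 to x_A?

-4

Firm E's profit: π = x_E(319 − 3x_E − 2x_A) − 40x_E.
∂π/∂x_E = 279 − 6x_E − 2x_A = 0 ⇒ x_E = 46.5 − (1/3)x_A.
The reaction-function slope is −1/3, so a 12-unit rise in x_A moves x_E by −1/3 × 12 = −4. E's best response falls — the actions are strategic substitutes.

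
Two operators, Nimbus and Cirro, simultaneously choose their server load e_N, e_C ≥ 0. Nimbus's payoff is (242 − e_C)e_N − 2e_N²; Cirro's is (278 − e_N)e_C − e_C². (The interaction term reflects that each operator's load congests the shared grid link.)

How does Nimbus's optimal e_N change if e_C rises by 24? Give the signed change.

-6

Expanding Nimbus's payoff: 242e_N − e_Ce_N − 2e_N².
∂π/∂e_N = 242 − e_C − 4e_N = 0, so e_N = 60.5 − 0.25e_C.
The reaction-function slope is −0.25, so a 24-unit rise in e_C moves e_N by −0.25 × 24 = −6. Nimbus's best response falls — the actions are strategic substitutes.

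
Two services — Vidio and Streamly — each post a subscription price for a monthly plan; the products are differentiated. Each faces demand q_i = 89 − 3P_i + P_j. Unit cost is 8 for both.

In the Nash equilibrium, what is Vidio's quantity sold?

Vidio's profit: π = (P_{Vidio} − 8)(89 − 3P_{Vidio} + P_{Streamly}).
∂π/∂P_{Vidio} = 113 − 6P_{Vidio} + P_{Streamly} = 0 ⇒ P_{Vidio} = 113/6 + (1/6)P_{Streamly}.
The game is symmetric, so in equilibrium P_{Streamly} = P_{Vidio}: the reaction function gives (5/6)P_{Vidio} = 113/6, hence P_{Vidio} = 22.6.
q_{Vidio} = 89 − 3·22.6 + 22.6 = 43.8.

43.8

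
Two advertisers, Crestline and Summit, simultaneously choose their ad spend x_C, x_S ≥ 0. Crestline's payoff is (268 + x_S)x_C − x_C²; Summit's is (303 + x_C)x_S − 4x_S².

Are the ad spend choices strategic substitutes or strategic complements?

strategic complements

Expanding Crestline's payoff: 268x_C + x_Sx_C − x_C².
∂π/∂x_C = 268 + x_S − 2x_C = 0, so x_C = 134 + 0.5x_S.
The best-response slope dx_C/dx_S = 0.5 > 0: the reaction function is upward-sloping, so the choices are strategic complements.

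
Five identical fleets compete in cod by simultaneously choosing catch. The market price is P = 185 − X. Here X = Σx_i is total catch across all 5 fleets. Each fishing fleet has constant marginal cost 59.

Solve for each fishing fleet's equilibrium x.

21

A representative fishing fleet's profit is π_i = x_i(185 − X) − 59x_i, with X = x_i + Σ_{j≠i} x_j.
First-order condition: 126 − 2x_i − Σ_{j≠i} x_j = 0.
Imposing symmetry (x_j = x for all j) turns Σ_{j≠i} x_j into 4x, so 126 = 6x and x = 21.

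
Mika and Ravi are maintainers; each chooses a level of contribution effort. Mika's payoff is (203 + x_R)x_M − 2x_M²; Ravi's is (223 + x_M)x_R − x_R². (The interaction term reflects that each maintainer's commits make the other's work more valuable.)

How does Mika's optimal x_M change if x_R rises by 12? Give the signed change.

Expanding Mika's payoff: 203x_M + x_Rx_M − 2x_M².
∂π/∂x_M = 203 + x_R − 4x_M = 0, so x_M = 50.75 + 0.25x_R.
The reaction-function slope is 0.25, so a 12-unit rise in x_R moves x_M by 0.25 × 12 = 3. Mika's best response rises — the actions are strategic complements.

3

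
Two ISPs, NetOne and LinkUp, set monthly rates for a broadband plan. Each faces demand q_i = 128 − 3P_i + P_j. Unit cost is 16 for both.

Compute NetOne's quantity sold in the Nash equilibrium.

NetOne's profit: π = (P_{NetOne} − 16)(128 − 3P_{NetOne} + P_{LinkUp}).
∂π/∂P_{NetOne} = 176 − 6P_{NetOne} + P_{LinkUp} = 0 ⇒ P_{NetOne} = 88/3 + (1/6)P_{LinkUp}.
By symmetry P_{LinkUp} = P_{NetOne}; substituting into the reaction function, (5/6)P_{NetOne} = 88/3 and P_{NetOne} = 35.2.
q_{NetOne} = 128 − 3·35.2 + 35.2 = 57.6.

57.6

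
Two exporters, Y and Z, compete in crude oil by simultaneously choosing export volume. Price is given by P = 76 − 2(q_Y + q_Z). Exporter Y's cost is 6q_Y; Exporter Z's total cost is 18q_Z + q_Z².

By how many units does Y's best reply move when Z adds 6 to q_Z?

-3

Exporter Y's profit: π = q_Y(76 − 2(q_Y + q_Z)) − 6q_Y.
∂π/∂q_Y = 70 − 4q_Y − 2q_Z = 0, so q_Y = 17.5 − 0.5q_Z.
The reaction-function slope is −0.5, so a 6-unit rise in q_Z moves q_Y by −0.5 × 6 = −3. Y's best response falls — the actions are strategic substitutes.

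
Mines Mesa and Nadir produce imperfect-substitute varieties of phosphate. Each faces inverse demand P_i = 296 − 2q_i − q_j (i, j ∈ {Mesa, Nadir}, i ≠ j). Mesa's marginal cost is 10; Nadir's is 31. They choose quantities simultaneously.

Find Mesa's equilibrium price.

Mine Mesa's profit: π = q_{Mesa}(296 − 2q_{Mesa} − q_{Nadir}) − 10q_{Mesa}.
∂π/∂q_{Mesa} = 286 − 4q_{Mesa} − q_{Nadir} = 0 ⇒ q_{Mesa} = 71.5 − 0.25q_{Nadir}.
Similarly q_{Nadir} = 66.25 − 0.25q_{Mesa}.
Solving the two reaction functions simultaneously: (1 − (−0.25)(−0.25))q_{Mesa} = 71.5 − 0.25·66.25, so 0.9375q_{Mesa} = 54.9375 and q_{Mesa} = 58.6.
Then q_{Nadir} = 66.25 − 0.25·58.6 = 51.6.
P_{Mesa} = 296 − 2·58.6 − 51.6 = 127.2.

127.2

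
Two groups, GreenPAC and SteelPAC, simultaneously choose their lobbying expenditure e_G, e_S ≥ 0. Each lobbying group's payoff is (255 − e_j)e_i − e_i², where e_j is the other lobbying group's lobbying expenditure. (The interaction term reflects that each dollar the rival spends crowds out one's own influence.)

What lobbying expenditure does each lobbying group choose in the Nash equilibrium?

85

GreenPAC's payoff is (255 − e_S)e_G − e_G².
∂π/∂e_G = 255 − e_S − 2e_G = 0, so e_G = 127.5 − 0.5e_S.
Setting e_G = e_S in the reaction function: e_G = 127.5 − 0.5e_G, so e_G = 127.5 / 1.5 = 85.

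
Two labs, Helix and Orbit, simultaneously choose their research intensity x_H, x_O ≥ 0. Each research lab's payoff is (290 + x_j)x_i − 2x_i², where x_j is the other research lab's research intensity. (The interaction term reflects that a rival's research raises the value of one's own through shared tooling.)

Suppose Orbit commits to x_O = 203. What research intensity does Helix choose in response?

Helix's payoff is (290 + x_O)x_H − 2x_H².
∂π/∂x_H = 290 + x_O − 4x_H = 0, so x_H = 72.5 + 0.25x_O.
At x_O = 203: x_H = 72.5 + 0.25·203 = 123.25.

123.25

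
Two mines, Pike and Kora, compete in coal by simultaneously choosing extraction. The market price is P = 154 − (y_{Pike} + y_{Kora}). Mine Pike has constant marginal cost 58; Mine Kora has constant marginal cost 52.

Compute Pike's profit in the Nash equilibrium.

900

Mine Pike's profit: π = y_{Pike}(154 − (y_{Pike} + y_{Kora})) − 58y_{Pike}.
∂π/∂y_{Pike} = 96 − 2y_{Pike} − y_{Kora} = 0, so y_{Pike} = 48 − 0.5y_{Kora}.
By the same steps for Kora: y_{Kora} = 51 − 0.5y_{Pike}.
Plugging y_{Kora} into Pike's best response: y_{Pike} = 48 − 0.5(51 − 0.5y_{Pike}) ⇒ 0.75y_{Pike} = 22.5, so y_{Pike} = 30.
Then y_{Kora} = 51 − 0.5·30 = 36.
Price P = 154 − 66 = 88.
Pike's profit: (88 − 58)·30 = 900.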